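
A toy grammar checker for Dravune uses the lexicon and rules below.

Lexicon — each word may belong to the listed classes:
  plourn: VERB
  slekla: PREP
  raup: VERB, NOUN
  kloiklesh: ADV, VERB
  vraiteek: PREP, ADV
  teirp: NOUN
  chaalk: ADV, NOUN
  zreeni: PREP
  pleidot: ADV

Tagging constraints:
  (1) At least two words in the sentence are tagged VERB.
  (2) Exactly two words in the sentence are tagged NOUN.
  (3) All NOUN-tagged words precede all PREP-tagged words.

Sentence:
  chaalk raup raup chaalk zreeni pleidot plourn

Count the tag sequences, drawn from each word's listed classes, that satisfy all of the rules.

5

Candidates per position — 1:chaalk {ADV,NOUN}; 2:raup {VERB,NOUN}; 3:raup {VERB,NOUN}; 4:chaalk {ADV,NOUN}; 5:zreeni {PREP}; 6:pleidot {ADV}; 7:plourn {VERB}.
There are 16 candidate sequences in total.
The sequences that satisfy every rule: ADV VERB NOUN NOUN PREP ADV VERB; ADV NOUN VERB NOUN PREP ADV VERB; NOUN VERB VERB NOUN PREP ADV VERB; NOUN VERB NOUN ADV PREP ADV VERB; NOUN NOUN VERB ADV PREP ADV VERB.
Count = 5.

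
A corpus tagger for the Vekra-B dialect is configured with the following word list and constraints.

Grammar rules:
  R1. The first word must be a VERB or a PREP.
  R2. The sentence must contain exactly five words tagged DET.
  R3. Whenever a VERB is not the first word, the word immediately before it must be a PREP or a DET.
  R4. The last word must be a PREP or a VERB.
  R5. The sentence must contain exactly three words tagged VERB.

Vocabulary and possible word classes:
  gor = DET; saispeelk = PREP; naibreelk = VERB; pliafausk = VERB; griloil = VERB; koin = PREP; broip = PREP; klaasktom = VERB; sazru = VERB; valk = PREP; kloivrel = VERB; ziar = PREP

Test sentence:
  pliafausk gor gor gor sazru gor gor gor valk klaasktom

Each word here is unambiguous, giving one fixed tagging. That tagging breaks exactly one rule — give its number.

Fixed tagging: VERB DET DET DET VERB DET DET DET PREP VERB.
Applying the rules: R1 ok, R2 fails, R3 ok, R4 ok, R5 ok.
Only rule 2 fails.

2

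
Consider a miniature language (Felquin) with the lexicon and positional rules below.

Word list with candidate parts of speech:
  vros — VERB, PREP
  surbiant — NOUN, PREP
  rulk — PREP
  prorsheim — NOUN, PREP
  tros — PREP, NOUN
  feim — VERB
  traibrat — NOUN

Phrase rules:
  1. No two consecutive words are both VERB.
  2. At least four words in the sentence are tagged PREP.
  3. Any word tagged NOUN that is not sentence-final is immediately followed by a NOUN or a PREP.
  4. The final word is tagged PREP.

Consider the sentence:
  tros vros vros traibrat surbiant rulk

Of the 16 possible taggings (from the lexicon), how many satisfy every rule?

5

Candidates per position — 1:tros {PREP,NOUN}; 2:vros {VERB,PREP}; 3:vros {VERB,PREP}; 4:traibrat {NOUN}; 5:surbiant {NOUN,PREP}; 6:rulk {PREP}.
There are 16 candidate sequences in total.
The sequences that satisfy every rule: PREP VERB PREP NOUN PREP PREP; PREP PREP VERB NOUN PREP PREP; PREP PREP PREP NOUN NOUN PREP; PREP PREP PREP NOUN PREP PREP; NOUN PREP PREP NOUN PREP PREP.
Count = 5.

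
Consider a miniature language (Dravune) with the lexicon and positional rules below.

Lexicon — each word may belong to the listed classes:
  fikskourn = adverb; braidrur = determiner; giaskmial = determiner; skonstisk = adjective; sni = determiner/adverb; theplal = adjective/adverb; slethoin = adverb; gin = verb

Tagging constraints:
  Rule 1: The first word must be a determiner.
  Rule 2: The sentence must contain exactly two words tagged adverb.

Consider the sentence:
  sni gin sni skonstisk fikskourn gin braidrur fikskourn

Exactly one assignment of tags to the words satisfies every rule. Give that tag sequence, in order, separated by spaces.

determiner verb determiner adjective adverb verb determiner adverb

Candidates per position — 1:sni {determiner,adverb}; 2:gin {verb}; 3:sni {determiner,adverb}; 4:skonstisk {adjective}; 5:fikskourn {adverb}; 6:gin {verb}; 7:braidrur {determiner}; 8:fikskourn {adverb}.
Position 1: adverb is ruled out by rule 1; that leaves determiner.
Position 3: adverb is ruled out by rule 2; that leaves determiner.
That leaves exactly one tagging: determiner verb determiner adjective adverb verb determiner adverb.
Checking: rule 1 ok; rule 2 ok.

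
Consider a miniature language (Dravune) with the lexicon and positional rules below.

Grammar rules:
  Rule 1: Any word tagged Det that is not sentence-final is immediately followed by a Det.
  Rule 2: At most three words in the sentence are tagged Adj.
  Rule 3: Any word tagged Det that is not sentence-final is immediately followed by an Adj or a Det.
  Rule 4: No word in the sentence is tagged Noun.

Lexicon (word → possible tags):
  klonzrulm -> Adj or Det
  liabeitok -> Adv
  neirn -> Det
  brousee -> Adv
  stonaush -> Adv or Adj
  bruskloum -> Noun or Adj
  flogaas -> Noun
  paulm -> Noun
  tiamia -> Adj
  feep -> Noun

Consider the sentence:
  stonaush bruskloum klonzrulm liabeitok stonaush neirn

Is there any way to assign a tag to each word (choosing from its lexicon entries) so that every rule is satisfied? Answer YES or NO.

YES

Candidates per position — 1:stonaush {Adv,Adj}; 2:bruskloum {Noun,Adj}; 3:klonzrulm {Adj,Det}; 4:liabeitok {Adv}; 5:stonaush {Adv,Adj}; 6:neirn {Det}.
One satisfying assignment: Adj Adj Adj Adv Adv Det.
Rule-by-rule: rule 1 holds; rule 2 holds; rule 3 holds; rule 4 holds.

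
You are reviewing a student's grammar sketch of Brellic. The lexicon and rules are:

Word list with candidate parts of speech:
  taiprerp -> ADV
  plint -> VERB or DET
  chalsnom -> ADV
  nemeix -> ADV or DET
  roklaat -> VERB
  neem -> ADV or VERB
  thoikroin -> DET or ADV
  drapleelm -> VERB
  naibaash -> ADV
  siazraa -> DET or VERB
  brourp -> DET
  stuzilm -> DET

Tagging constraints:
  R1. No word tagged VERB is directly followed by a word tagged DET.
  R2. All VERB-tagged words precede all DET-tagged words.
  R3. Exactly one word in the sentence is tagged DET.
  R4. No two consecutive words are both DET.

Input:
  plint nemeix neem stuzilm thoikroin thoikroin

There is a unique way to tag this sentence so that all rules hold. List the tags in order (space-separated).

Candidates per position — 1:plint {VERB,DET}; 2:nemeix {ADV,DET}; 3:neem {ADV,VERB}; 4:stuzilm {DET}; 5:thoikroin {DET,ADV}; 6:thoikroin {DET,ADV}.
Position 1: tagging it DET would leave rule 3 unsatisfiable, so it must be VERB.
Position 2: tagging it DET would leave rule 1 unsatisfiable, so it must be ADV.
Position 3: tagging it VERB would leave rule 1 unsatisfiable, so it must be ADV.
Position 5: tagging it DET would leave rule 3 unsatisfiable, so it must be ADV.
Position 6: tagging it DET would leave rule 3 unsatisfiable, so it must be ADV.
That leaves exactly one tagging: VERB ADV ADV DET ADV ADV.
Check: rule 1 satisfied; rule 2 satisfied; rule 3 satisfied; rule 4 satisfied.

VERB ADV ADV DET ADV ADV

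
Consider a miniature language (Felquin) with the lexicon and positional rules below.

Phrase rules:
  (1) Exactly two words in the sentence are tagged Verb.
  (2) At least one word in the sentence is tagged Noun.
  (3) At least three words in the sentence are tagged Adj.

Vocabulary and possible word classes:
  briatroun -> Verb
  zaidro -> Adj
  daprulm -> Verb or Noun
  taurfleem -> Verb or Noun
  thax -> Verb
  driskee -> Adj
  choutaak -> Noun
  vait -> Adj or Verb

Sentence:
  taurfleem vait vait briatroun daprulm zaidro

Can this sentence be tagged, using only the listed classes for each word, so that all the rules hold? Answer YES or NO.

YES

Candidates per position — 1:taurfleem {Verb,Noun}; 2:vait {Adj,Verb}; 3:vait {Adj,Verb}; 4:briatroun {Verb}; 5:daprulm {Verb,Noun}; 6:zaidro {Adj}.
One satisfying assignment: Verb Adj Adj Verb Noun Adj.
Rule-by-rule: rule 1 ✓; rule 2 ✓; rule 3 ✓.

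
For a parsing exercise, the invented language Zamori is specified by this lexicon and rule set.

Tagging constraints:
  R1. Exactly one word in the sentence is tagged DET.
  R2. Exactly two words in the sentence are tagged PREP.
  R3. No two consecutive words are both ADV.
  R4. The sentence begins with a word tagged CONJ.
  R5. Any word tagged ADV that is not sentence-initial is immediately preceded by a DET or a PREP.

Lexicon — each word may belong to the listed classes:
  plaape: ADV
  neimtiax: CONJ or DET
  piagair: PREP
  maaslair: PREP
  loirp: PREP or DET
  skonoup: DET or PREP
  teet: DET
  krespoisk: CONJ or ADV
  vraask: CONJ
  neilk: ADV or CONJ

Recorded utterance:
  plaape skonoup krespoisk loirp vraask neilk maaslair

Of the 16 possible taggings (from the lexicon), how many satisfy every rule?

Candidates per position — 1:plaape {ADV}; 2:skonoup {DET,PREP}; 3:krespoisk {CONJ,ADV}; 4:loirp {PREP,DET}; 5:vraask {CONJ}; 6:neilk {ADV,CONJ}; 7:maaslair {PREP}.
There are 16 candidate sequences in total.
Rule 4 cannot be satisfied by any choice of tags from the lexicon.
So there is no consistent tagging.
Count = 0.

0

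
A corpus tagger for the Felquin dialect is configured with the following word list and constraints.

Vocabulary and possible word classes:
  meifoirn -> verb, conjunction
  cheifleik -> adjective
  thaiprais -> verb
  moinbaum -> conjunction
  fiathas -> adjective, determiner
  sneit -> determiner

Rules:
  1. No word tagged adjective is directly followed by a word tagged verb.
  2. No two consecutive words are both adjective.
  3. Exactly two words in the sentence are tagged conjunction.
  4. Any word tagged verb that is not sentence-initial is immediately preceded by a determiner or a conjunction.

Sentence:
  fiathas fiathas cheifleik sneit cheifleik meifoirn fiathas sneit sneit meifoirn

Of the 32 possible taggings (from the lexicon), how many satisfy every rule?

4

Candidates per position — 1:fiathas {adjective,determiner}; 2:fiathas {adjective,determiner}; 3:cheifleik {adjective}; 4:sneit {determiner}; 5:cheifleik {adjective}; 6:meifoirn {verb,conjunction}; 7:fiathas {adjective,determiner}; 8:sneit {determiner}; 9:sneit {determiner}; 10:meifoirn {verb,conjunction}.
There are 32 candidate sequences in total.
The sequences that satisfy every rule: adjective determiner adjective determiner adjective conjunction adjective determiner determiner conjunction; adjective determiner adjective determiner adjective conjunction determiner determiner determiner conjunction; determiner determiner adjective determiner adjective conjunction adjective determiner determiner conjunction; determiner determiner adjective determiner adjective conjunction determiner determiner determiner conjunction.
Count = 4.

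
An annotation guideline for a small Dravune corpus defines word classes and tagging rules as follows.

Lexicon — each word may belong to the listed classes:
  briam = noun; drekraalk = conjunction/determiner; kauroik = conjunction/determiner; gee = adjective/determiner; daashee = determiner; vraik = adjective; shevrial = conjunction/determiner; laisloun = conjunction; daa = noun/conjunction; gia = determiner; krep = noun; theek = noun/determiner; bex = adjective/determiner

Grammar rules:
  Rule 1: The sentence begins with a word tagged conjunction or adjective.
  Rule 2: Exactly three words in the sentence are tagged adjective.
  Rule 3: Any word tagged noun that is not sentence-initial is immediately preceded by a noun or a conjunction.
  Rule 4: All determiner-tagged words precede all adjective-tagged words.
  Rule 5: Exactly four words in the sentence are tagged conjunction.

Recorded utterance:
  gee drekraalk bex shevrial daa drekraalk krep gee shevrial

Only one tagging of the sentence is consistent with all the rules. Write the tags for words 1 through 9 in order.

adjective conjunction adjective conjunction noun conjunction noun adjective conjunction

Candidates per position — 1:gee {adjective,determiner}; 2:drekraalk {conjunction,determiner}; 3:bex {adjective,determiner}; 4:shevrial {conjunction,determiner}; 5:daa {noun,conjunction}; 6:drekraalk {conjunction,determiner}; 7:krep {noun}; 8:gee {adjective,determiner}; 9:shevrial {conjunction,determiner}.
If word 1 were determiner, no tagging could satisfy rule 1; so word 1 is adjective.
If word 2 were determiner, no tagging could satisfy rule 4; so word 2 is conjunction.
If word 3 were determiner, no tagging could satisfy rule 2; so word 3 is adjective.
If word 4 were determiner, no tagging could satisfy rule 4; so word 4 is conjunction.
If word 6 were determiner, no tagging could satisfy rule 3; so word 6 is conjunction.
If word 8 were determiner, no tagging could satisfy rule 2; so word 8 is adjective.
If word 9 were determiner, no tagging could satisfy rule 4; so word 9 is conjunction.
If word 5 were conjunction, no tagging could satisfy rule 5; so word 5 is noun.
So the tagging must be: adjective conjunction adjective conjunction noun conjunction noun adjective conjunction.
Rule-by-rule: rule 1 satisfied; rule 2 satisfied; rule 3 satisfied; rule 4 satisfied; rule 5 satisfied.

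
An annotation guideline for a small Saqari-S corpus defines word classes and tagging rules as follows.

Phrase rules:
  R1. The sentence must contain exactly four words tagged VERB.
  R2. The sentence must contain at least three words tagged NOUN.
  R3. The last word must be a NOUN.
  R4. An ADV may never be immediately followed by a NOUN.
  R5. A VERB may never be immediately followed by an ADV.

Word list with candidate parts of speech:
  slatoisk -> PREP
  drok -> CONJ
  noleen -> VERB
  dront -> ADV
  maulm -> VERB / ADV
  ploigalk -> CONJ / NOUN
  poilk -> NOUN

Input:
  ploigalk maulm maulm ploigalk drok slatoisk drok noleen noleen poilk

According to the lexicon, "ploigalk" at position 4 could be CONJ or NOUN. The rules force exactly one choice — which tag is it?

Candidates per position — 1:ploigalk {CONJ,NOUN}; 2:maulm {VERB,ADV}; 3:maulm {VERB,ADV}; 4:ploigalk {CONJ,NOUN}; 5:drok {CONJ}; 6:slatoisk {PREP}; 7:drok {CONJ}; 8:noleen {VERB}; 9:noleen {VERB}; 10:poilk {NOUN}.
Word 1 cannot be CONJ — rule 2 would then fail for every completion. It is NOUN.
Word 2 cannot be ADV — rule 1 would then fail for every completion. It is VERB.
Word 3 cannot be ADV — rule 1 would then fail for every completion. It is VERB.
Word 4 cannot be CONJ — rule 2 would then fail for every completion. It is NOUN.
So the tagging must be: NOUN VERB VERB NOUN CONJ PREP CONJ VERB VERB NOUN.
Check: rule 1 ok; rule 2 ok; rule 3 ok; rule 4 ok; rule 5 ok.

NOUN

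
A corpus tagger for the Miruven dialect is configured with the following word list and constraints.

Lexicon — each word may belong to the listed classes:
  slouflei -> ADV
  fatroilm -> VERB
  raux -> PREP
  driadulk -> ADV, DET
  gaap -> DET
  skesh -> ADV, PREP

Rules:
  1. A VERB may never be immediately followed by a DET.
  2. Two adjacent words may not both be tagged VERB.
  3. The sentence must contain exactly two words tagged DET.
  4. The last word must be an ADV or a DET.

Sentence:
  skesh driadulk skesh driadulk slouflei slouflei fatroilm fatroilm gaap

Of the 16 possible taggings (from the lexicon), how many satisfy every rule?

0

Candidates per position — 1:skesh {ADV,PREP}; 2:driadulk {ADV,DET}; 3:skesh {ADV,PREP}; 4:driadulk {ADV,DET}; 5:slouflei {ADV}; 6:slouflei {ADV}; 7:fatroilm {VERB}; 8:fatroilm {VERB}; 9:gaap {DET}.
There are 16 candidate sequences in total.
Rule 1 cannot be satisfied by any choice of tags from the lexicon.
So there is no consistent tagging.
Count = 0.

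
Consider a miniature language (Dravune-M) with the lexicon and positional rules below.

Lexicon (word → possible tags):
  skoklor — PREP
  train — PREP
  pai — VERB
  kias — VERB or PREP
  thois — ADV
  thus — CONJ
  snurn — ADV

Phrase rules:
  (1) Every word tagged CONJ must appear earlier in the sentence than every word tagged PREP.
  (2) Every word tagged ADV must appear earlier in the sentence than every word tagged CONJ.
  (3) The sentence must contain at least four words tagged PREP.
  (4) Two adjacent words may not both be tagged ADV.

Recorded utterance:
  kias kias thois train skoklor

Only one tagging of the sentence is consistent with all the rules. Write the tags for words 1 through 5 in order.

PREP PREP ADV PREP PREP

Candidates per position — 1:kias {VERB,PREP}; 2:kias {VERB,PREP}; 3:thois {ADV}; 4:train {PREP}; 5:skoklor {PREP}.
Position 1: VERB is ruled out by rule 3; that leaves PREP.
Position 2: VERB is ruled out by rule 3; that leaves PREP.
So the tagging must be: PREP PREP ADV PREP PREP.
Check: rule 1 ✓; rule 2 ✓; rule 3 ✓; rule 4 ✓.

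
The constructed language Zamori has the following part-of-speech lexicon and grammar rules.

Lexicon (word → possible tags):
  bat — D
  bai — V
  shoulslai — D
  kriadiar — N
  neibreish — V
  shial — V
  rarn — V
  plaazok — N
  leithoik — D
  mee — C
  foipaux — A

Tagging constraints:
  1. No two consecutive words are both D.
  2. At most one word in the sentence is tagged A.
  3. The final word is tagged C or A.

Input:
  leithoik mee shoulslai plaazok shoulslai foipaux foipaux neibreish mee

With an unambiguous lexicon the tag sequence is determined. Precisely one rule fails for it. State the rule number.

2

Fixed tagging: D C D N D A A V C.
Rule check: R1 ✓, R2 ✗, R3 ✓.
Only rule 2 fails.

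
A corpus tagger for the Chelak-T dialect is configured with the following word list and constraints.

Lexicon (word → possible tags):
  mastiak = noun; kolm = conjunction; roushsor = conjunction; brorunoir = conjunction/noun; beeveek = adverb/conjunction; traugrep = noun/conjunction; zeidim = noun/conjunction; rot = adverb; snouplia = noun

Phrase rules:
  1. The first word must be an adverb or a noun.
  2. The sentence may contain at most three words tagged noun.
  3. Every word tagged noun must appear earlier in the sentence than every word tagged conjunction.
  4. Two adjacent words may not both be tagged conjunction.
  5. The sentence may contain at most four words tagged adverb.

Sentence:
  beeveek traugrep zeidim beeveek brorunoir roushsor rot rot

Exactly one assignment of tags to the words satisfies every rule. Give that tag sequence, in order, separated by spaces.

Candidates per position — 1:beeveek {adverb,conjunction}; 2:traugrep {noun,conjunction}; 3:zeidim {noun,conjunction}; 4:beeveek {adverb,conjunction}; 5:brorunoir {conjunction,noun}; 6:roushsor {conjunction}; 7:rot {adverb}; 8:rot {adverb}.
At position 1, choosing conjunction makes rule 1 impossible to satisfy; hence adverb.
At position 5, choosing conjunction makes rule 4 impossible to satisfy; hence noun.
At position 2, choosing conjunction makes rule 3 impossible to satisfy; hence noun.
At position 3, choosing conjunction makes rule 3 impossible to satisfy; hence noun.
At position 4, choosing conjunction makes rule 3 impossible to satisfy; hence adverb.
The unique satisfying tagging is: adverb noun noun adverb noun conjunction adverb adverb.
Verifying each rule — rule 1 ok; rule 2 ok; rule 3 ok; rule 4 ok; rule 5 ok.

adverb noun noun adverb noun conjunction adverb adverb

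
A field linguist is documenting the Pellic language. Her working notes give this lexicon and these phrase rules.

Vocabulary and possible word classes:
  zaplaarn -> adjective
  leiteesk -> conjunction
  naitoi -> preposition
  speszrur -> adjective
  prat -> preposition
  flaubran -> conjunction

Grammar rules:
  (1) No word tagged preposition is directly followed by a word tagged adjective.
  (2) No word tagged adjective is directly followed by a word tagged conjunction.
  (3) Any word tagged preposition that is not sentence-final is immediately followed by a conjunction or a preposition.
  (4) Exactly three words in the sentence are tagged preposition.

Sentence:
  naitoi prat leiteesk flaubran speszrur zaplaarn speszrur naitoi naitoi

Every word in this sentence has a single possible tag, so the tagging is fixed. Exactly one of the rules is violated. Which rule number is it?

4

Fixed tagging: preposition preposition conjunction conjunction adjective adjective adjective preposition preposition.
Rule check: R1 holds, R2 holds, R3 holds, R4 violated.
Only rule 4 fails.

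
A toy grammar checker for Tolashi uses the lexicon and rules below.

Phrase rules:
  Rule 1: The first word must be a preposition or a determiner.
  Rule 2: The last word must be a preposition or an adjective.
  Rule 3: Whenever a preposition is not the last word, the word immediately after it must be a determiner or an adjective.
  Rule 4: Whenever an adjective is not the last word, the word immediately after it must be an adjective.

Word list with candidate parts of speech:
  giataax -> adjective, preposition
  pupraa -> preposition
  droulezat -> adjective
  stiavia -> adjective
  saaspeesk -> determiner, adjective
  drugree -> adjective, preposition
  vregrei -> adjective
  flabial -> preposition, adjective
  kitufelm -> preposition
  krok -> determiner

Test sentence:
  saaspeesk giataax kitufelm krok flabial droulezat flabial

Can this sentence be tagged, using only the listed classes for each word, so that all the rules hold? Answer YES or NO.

NO

Candidates per position — 1:saaspeesk {determiner,adjective}; 2:giataax {adjective,preposition}; 3:kitufelm {preposition}; 4:krok {determiner}; 5:flabial {preposition,adjective}; 6:droulezat {adjective}; 7:flabial {preposition,adjective}.
Every candidate sequence violates at least one rule; no consistent tagging exists.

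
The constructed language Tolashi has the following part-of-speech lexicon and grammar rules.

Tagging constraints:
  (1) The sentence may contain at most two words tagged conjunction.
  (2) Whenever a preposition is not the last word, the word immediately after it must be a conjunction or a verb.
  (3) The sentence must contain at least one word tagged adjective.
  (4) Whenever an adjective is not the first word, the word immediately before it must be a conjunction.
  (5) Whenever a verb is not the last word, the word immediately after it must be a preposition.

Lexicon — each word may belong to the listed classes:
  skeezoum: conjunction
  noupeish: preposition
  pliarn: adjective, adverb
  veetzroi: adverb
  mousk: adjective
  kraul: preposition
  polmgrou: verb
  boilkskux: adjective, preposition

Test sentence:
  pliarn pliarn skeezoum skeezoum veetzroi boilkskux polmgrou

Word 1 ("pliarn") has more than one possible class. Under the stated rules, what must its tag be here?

Candidates per position — 1:pliarn {adjective,adverb}; 2:pliarn {adjective,adverb}; 3:skeezoum {conjunction}; 4:skeezoum {conjunction}; 5:veetzroi {adverb}; 6:boilkskux {adjective,preposition}; 7:polmgrou {verb}.
At position 2, choosing adjective makes rule 4 impossible to satisfy; hence adverb.
At position 6, choosing adjective makes rule 4 impossible to satisfy; hence preposition.
At position 1, choosing adverb makes rule 3 impossible to satisfy; hence adjective.
That leaves exactly one tagging: adjective adverb conjunction conjunction adverb preposition verb.
Verifying each rule — rule 1 ✓; rule 2 ✓; rule 3 ✓; rule 4 ✓; rule 5 ✓.

adjective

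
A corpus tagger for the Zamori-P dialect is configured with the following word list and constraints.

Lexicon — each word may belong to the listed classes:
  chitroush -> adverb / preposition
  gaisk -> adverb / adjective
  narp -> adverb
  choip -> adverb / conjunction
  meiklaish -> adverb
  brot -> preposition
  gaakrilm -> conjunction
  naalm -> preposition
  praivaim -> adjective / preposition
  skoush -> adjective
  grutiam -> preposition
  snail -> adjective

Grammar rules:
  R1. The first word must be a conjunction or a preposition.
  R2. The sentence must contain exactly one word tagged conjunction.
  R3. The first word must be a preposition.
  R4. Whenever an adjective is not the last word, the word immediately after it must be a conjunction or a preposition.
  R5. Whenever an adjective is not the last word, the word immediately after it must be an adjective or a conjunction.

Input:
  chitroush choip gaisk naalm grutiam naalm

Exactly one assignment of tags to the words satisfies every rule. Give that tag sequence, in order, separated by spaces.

Candidates per position — 1:chitroush {adverb,preposition}; 2:choip {adverb,conjunction}; 3:gaisk {adverb,adjective}; 4:naalm {preposition}; 5:grutiam {preposition}; 6:naalm {preposition}.
Word 1 cannot be adverb — rule 1 would then fail for every completion. It is preposition.
Word 2 cannot be adverb — rule 2 would then fail for every completion. It is conjunction.
Word 3 cannot be adjective — rule 5 would then fail for every completion. It is adverb.
That leaves exactly one tagging: preposition conjunction adverb preposition preposition preposition.
Check: rule 1 satisfied; rule 2 satisfied; rule 3 satisfied; rule 4 satisfied; rule 5 satisfied.

preposition conjunction adverb preposition preposition preposition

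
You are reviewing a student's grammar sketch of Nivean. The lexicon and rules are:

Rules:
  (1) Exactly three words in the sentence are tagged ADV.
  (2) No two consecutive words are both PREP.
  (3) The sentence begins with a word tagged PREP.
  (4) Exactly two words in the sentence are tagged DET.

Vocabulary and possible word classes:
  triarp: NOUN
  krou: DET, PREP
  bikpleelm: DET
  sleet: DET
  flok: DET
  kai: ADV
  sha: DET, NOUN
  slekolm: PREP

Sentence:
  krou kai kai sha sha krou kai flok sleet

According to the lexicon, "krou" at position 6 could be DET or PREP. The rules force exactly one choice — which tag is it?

Candidates per position — 1:krou {DET,PREP}; 2:kai {ADV}; 3:kai {ADV}; 4:sha {DET,NOUN}; 5:sha {DET,NOUN}; 6:krou {DET,PREP}; 7:kai {ADV}; 8:flok {DET}; 9:sleet {DET}.
Position 1: DET is ruled out by rule 3; that leaves PREP.
Position 4: DET is ruled out by rule 4; that leaves NOUN.
Position 5: DET is ruled out by rule 4; that leaves NOUN.
Position 6: DET is ruled out by rule 4; that leaves PREP.
So the tagging must be: PREP ADV ADV NOUN NOUN PREP ADV DET DET.
Rule-by-rule: rule 1 ok; rule 2 ok; rule 3 ok; rule 4 ok.

PREP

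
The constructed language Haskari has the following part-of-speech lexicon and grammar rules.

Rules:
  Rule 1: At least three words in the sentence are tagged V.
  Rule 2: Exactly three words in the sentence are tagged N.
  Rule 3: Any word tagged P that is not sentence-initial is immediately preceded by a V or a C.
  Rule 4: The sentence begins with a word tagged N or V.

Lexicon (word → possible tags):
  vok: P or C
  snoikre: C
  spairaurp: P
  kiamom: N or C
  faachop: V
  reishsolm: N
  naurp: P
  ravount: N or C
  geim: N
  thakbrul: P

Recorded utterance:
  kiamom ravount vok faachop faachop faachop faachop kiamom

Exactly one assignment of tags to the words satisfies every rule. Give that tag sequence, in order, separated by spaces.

Candidates per position — 1:kiamom {N,C}; 2:ravount {N,C}; 3:vok {P,C}; 4:faachop {V}; 5:faachop {V}; 6:faachop {V}; 7:faachop {V}; 8:kiamom {N,C}.
At position 1, choosing C makes rule 2 impossible to satisfy; hence N.
At position 2, choosing C makes rule 2 impossible to satisfy; hence N.
At position 3, choosing P makes rule 3 impossible to satisfy; hence C.
At position 8, choosing C makes rule 2 impossible to satisfy; hence N.
The unique satisfying tagging is: N N C V V V V N.
Check: rule 1 holds; rule 2 holds; rule 3 holds; rule 4 holds.

N N C V V V V N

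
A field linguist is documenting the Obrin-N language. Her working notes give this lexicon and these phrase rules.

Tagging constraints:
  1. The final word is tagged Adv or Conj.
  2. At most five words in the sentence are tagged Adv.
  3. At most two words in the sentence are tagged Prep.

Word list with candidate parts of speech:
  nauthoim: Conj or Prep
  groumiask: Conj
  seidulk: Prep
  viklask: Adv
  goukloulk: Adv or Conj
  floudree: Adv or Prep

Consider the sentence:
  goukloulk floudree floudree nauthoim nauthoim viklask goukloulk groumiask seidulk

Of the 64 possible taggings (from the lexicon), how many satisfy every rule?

Candidates per position — 1:goukloulk {Adv,Conj}; 2:floudree {Adv,Prep}; 3:floudree {Adv,Prep}; 4:nauthoim {Conj,Prep}; 5:nauthoim {Conj,Prep}; 6:viklask {Adv}; 7:goukloulk {Adv,Conj}; 8:groumiask {Conj}; 9:seidulk {Prep}.
There are 64 candidate sequences in total.
Rule 1 cannot be satisfied by any choice of tags from the lexicon.
So there is no consistent tagging.
Count = 0.

0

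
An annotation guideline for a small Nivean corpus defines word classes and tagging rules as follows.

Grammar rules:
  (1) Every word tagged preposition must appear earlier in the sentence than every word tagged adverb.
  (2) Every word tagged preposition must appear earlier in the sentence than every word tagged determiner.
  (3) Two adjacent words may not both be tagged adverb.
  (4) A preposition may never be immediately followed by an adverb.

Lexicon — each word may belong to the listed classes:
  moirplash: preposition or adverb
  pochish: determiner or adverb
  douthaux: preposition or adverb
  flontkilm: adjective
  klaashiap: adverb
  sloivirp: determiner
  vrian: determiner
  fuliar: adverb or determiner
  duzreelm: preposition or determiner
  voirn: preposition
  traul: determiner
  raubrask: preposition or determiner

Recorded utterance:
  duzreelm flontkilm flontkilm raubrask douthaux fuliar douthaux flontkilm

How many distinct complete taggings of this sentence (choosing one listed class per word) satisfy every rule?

Candidates per position — 1:duzreelm {preposition,determiner}; 2:flontkilm {adjective}; 3:flontkilm {adjective}; 4:raubrask {preposition,determiner}; 5:douthaux {preposition,adverb}; 6:fuliar {adverb,determiner}; 7:douthaux {preposition,adverb}; 8:flontkilm {adjective}.
There are 32 candidate sequences in total.
The sequences that satisfy every rule: preposition adjective adjective preposition preposition determiner adverb adjective; preposition adjective adjective determiner adverb determiner adverb adjective; determiner adjective adjective determiner adverb determiner adverb adjective.
Count = 3.

3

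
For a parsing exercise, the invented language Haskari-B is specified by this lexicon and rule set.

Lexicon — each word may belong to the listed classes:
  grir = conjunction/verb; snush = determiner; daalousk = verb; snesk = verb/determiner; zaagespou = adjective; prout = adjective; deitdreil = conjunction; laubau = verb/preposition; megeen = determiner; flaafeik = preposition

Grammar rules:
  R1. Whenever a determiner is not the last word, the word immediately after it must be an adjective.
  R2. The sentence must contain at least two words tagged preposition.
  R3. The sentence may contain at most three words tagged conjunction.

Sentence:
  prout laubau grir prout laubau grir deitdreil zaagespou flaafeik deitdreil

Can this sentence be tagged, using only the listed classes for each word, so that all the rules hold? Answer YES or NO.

Candidates per position — 1:prout {adjective}; 2:laubau {verb,preposition}; 3:grir {conjunction,verb}; 4:prout {adjective}; 5:laubau {verb,preposition}; 6:grir {conjunction,verb}; 7:deitdreil {conjunction}; 8:zaagespou {adjective}; 9:flaafeik {preposition}; 10:deitdreil {conjunction}.
One satisfying assignment: adjective verb verb adjective preposition conjunction conjunction adjective preposition conjunction.
Verifying each rule — rule 1 ✓; rule 2 ✓; rule 3 ✓.

YES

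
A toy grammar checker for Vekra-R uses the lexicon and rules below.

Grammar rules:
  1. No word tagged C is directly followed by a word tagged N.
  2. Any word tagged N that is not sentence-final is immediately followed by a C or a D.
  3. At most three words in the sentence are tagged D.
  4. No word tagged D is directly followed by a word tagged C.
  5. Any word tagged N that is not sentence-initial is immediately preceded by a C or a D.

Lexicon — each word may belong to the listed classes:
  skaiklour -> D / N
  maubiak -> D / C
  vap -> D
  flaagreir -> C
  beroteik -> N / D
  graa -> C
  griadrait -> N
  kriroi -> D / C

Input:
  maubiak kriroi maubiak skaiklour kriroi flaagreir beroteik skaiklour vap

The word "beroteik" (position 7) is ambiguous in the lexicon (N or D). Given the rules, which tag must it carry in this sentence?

Candidates per position — 1:maubiak {D,C}; 2:kriroi {D,C}; 3:maubiak {D,C}; 4:skaiklour {D,N}; 5:kriroi {D,C}; 6:flaagreir {C}; 7:beroteik {N,D}; 8:skaiklour {D,N}; 9:vap {D}.
If word 4 were D, no tagging could satisfy rule 4; so word 4 is N.
If word 5 were D, no tagging could satisfy rule 4; so word 5 is C.
If word 7 were N, no tagging could satisfy rule 1; so word 7 is D.
If word 3 were C, no tagging could satisfy rule 1; so word 3 is D.
If word 8 were D, no tagging could satisfy rule 3; so word 8 is N.
If word 1 were D, no tagging could satisfy rule 3; so word 1 is C.
If word 2 were D, no tagging could satisfy rule 3; so word 2 is C.
So the tagging must be: C C D N C C D N D.
Check: rule 1 satisfied; rule 2 satisfied; rule 3 satisfied; rule 4 satisfied; rule 5 satisfied.

D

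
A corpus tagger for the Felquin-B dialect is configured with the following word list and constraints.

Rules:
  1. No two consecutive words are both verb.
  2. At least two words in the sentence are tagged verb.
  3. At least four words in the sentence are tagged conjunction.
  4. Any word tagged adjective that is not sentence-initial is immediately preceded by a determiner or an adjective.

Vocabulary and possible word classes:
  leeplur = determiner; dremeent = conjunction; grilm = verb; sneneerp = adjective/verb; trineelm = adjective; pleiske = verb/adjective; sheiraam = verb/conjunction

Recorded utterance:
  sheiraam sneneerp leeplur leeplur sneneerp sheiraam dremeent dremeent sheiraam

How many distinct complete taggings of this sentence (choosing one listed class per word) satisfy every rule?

4

Candidates per position — 1:sheiraam {verb,conjunction}; 2:sneneerp {adjective,verb}; 3:leeplur {determiner}; 4:leeplur {determiner}; 5:sneneerp {adjective,verb}; 6:sheiraam {verb,conjunction}; 7:dremeent {conjunction}; 8:dremeent {conjunction}; 9:sheiraam {verb,conjunction}.
There are 32 candidate sequences in total.
The sequences that satisfy every rule: conjunction verb determiner determiner adjective verb conjunction conjunction conjunction; conjunction verb determiner determiner adjective conjunction conjunction conjunction verb; conjunction verb determiner determiner verb conjunction conjunction conjunction verb; conjunction verb determiner determiner verb conjunction conjunction conjunction conjunction.
Count = 4.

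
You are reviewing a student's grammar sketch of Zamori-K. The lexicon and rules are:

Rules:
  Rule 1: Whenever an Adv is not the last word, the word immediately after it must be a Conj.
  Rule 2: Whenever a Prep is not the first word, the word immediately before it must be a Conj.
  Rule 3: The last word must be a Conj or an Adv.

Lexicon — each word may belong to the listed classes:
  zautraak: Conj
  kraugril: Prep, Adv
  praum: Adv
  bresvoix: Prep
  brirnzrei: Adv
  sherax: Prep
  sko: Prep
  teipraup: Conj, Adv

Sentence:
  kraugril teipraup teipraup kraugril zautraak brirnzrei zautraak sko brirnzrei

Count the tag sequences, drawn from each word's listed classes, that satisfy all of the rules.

Candidates per position — 1:kraugril {Prep,Adv}; 2:teipraup {Conj,Adv}; 3:teipraup {Conj,Adv}; 4:kraugril {Prep,Adv}; 5:zautraak {Conj}; 6:brirnzrei {Adv}; 7:zautraak {Conj}; 8:sko {Prep}; 9:brirnzrei {Adv}.
There are 16 candidate sequences in total.
Checking each against the rules leaves 6 sequences.
Count = 6.

6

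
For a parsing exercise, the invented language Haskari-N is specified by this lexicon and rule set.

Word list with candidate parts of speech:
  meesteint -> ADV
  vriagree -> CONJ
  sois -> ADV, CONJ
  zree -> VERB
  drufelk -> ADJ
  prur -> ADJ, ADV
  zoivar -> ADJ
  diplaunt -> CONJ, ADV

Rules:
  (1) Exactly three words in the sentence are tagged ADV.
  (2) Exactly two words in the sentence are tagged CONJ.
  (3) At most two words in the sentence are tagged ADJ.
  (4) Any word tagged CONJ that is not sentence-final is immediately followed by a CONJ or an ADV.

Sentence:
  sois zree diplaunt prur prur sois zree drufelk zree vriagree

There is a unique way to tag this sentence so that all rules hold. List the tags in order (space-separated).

ADV VERB CONJ ADV ADJ ADV VERB ADJ VERB CONJ

Candidates per position — 1:sois {ADV,CONJ}; 2:zree {VERB}; 3:diplaunt {CONJ,ADV}; 4:prur {ADJ,ADV}; 5:prur {ADJ,ADV}; 6:sois {ADV,CONJ}; 7:zree {VERB}; 8:drufelk {ADJ}; 9:zree {VERB}; 10:vriagree {CONJ}.
Position 1: tagging it CONJ would leave rule 4 unsatisfiable, so it must be ADV.
Position 6: tagging it CONJ would leave rule 4 unsatisfiable, so it must be ADV.
Position 3: tagging it ADV would leave rule 2 unsatisfiable, so it must be CONJ.
Position 4: tagging it ADJ would leave rule 4 unsatisfiable, so it must be ADV.
Position 5: tagging it ADV would leave rule 1 unsatisfiable, so it must be ADJ.
The unique satisfying tagging is: ADV VERB CONJ ADV ADJ ADV VERB ADJ VERB CONJ.
Check: rule 1 ✓; rule 2 ✓; rule 3 ✓; rule 4 ✓.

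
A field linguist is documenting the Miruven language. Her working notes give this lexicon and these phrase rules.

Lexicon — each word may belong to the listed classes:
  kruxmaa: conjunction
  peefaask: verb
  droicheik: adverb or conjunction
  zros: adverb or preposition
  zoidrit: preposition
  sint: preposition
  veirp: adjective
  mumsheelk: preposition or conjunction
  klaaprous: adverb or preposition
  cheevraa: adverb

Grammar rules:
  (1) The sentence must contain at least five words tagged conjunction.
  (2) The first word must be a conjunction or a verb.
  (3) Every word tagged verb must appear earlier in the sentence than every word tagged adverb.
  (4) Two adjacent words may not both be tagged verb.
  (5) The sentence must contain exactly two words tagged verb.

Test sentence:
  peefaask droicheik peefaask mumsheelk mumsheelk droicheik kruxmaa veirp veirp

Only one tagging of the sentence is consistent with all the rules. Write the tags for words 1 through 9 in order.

verb conjunction verb conjunction conjunction conjunction conjunction adjective adjective

Candidates per position — 1:peefaask {verb}; 2:droicheik {adverb,conjunction}; 3:peefaask {verb}; 4:mumsheelk {preposition,conjunction}; 5:mumsheelk {preposition,conjunction}; 6:droicheik {adverb,conjunction}; 7:kruxmaa {conjunction}; 8:veirp {adjective}; 9:veirp {adjective}.
At position 2, choosing adverb makes rule 1 impossible to satisfy; hence conjunction.
At position 4, choosing preposition makes rule 1 impossible to satisfy; hence conjunction.
At position 5, choosing preposition makes rule 1 impossible to satisfy; hence conjunction.
At position 6, choosing adverb makes rule 1 impossible to satisfy; hence conjunction.
That leaves exactly one tagging: verb conjunction verb conjunction conjunction conjunction conjunction adjective adjective.
Checking: rule 1 ✓; rule 2 ✓; rule 3 ✓; rule 4 ✓; rule 5 ✓.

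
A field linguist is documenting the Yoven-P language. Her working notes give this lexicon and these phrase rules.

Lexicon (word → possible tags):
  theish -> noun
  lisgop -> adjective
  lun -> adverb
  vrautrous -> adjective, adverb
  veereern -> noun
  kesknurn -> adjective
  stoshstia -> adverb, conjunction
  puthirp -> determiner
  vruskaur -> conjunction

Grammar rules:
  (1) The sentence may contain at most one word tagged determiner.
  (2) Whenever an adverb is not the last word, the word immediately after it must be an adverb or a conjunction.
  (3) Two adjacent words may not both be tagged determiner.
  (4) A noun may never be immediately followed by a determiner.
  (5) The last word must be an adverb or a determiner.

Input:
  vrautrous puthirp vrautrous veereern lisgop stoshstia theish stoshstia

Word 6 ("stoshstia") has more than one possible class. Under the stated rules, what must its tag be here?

conjunction

Candidates per position — 1:vrautrous {adjective,adverb}; 2:puthirp {determiner}; 3:vrautrous {adjective,adverb}; 4:veereern {noun}; 5:lisgop {adjective}; 6:stoshstia {adverb,conjunction}; 7:theish {noun}; 8:stoshstia {adverb,conjunction}.
At position 1, choosing adverb makes rule 2 impossible to satisfy; hence adjective.
At position 3, choosing adverb makes rule 2 impossible to satisfy; hence adjective.
At position 6, choosing adverb makes rule 2 impossible to satisfy; hence conjunction.
At position 8, choosing conjunction makes rule 5 impossible to satisfy; hence adverb.
That leaves exactly one tagging: adjective determiner adjective noun adjective conjunction noun adverb.
Verifying each rule — rule 1 ✓; rule 2 ✓; rule 3 ✓; rule 4 ✓; rule 5 ✓.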